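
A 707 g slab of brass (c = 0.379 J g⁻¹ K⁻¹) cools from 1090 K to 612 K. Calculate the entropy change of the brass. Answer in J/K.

ΔS = -155 J/K

ΔS = ∫dQ_rev/T = m c ln(T₂/T₁) = 707 × 0.379 × ln(612/1090) = -155 J/K.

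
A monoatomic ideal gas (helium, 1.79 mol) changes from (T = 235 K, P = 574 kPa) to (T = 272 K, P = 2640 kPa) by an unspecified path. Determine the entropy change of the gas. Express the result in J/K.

ΔS = -17.3 J/K

ΔS = nC_p ln(T₂/T₁) − nR ln(P₂/P₁), with C_p = 5R/2 = 20.79 J mol⁻¹ K⁻¹ for a monoatomic ideal gas.
ΔS = 1.79 × [20.79 × ln(272/235) − 8.314 × ln(2640/574)] = -17.3 J/K.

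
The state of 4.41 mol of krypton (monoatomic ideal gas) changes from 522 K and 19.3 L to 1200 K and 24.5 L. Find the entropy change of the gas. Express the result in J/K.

ΔS = 54.5 J/K

Entropy is a state function: ΔS = nC_V ln(T₂/T₁) + nR ln(V₂/V₁), with C_V = 3R/2 = 12.47 J mol⁻¹ K⁻¹ for a monoatomic ideal gas.
ΔS = 4.41 × [12.47 × ln(1200/522) + 8.314 × ln(24.5/19.3)] = 54.5 J/K.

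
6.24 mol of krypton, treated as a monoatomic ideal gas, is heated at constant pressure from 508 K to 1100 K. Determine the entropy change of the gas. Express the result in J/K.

At constant pressure, ΔS = nC_p ln(T₂/T₁) with C_p = 5R/2 = 20.79 J mol⁻¹ K⁻¹.
ΔS = 6.24 × 20.79 × ln(1100/508) = 100 J/K.

ΔS = 100 J/K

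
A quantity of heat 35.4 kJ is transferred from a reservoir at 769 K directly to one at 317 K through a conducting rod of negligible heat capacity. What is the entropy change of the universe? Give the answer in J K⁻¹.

ΔS_hot = −Q/T_H = −35400/769 = -46.034 J/K and ΔS_cold = +Q/T_C = 35400/317 = 111.67 J/K.
ΔS_total = -46.034 + 111.67 = 65.6 J/K, positive as the second law requires.

ΔS_total = 65.6 J/K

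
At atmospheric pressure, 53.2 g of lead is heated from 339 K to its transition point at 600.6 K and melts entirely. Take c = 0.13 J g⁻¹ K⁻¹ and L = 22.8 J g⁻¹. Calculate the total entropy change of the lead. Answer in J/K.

Warming step: ΔS₁ = m c ln(T_tr/T_i) = 53.2 × 0.13 × ln(600.6/339) = 3.9555 J/K.
Phase change: ΔS₂ = +mL/T_tr = 53.2 × 22.8 / 600.6 = 2.0196 J/K.
ΔS_total = (3.9555) + (2.0196) = 5.98 J/K.

ΔS = 5.98 J/K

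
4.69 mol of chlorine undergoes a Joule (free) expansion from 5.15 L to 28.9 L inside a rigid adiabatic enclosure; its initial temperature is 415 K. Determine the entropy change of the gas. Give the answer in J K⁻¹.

No heat is exchanged and no work is done, so the ideal-gas temperature stays constant.
Entropy is a state function; using a reversible isothermal path, ΔS_gas = nR ln(V₂/V₁) = 4.69 × 8.314 × ln(28.9/5.15) = 67.3 J/K.

ΔS_gas = 67.3 J/K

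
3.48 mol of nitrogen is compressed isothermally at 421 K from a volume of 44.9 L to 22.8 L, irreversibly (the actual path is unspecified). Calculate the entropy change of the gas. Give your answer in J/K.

ΔS_gas = -19.6 J/K

Entropy is a state function, so ΔS_gas depends only on the end states.
For an isothermal ideal gas ΔS_gas = nR ln(V₂/V₁) = 3.48 × 8.314 × ln(22.8/44.9) = -19.6 J/K.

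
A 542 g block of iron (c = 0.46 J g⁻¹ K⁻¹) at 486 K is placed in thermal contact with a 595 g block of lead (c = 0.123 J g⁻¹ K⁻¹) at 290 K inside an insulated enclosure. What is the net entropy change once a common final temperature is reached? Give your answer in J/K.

Energy balance: T_f = (m₁c₁T₁ + m₂c₂T₂)/(m₁c₁ + m₂c₂) = 441.52 K.
ΔS₁ = m₁c₁ ln(T_f/T₁) = 249.32 × ln(441.52/486) = -23.93 J/K.
ΔS₂ = m₂c₂ ln(T_f/T₂) = 73.185 × ln(441.52/290) = 30.76 J/K.
ΔS_total = -23.93 + 30.76 = 6.83 J/K.

ΔS_total = 6.83 J/K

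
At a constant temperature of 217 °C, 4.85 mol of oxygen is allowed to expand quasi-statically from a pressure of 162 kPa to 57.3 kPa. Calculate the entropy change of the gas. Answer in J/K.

ΔS_gas = 41.9 J/K

For an isothermal ideal gas ΔS_gas = nR ln(P₁/P₂) = 4.85 × 8.314 × ln(162/57.3) = 41.9 J/K.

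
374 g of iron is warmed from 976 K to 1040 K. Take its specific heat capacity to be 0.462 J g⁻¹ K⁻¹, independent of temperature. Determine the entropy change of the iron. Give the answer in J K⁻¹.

ΔS = ∫dQ_rev/T = m c ln(T₂/T₁) = 374 × 0.462 × ln(1040/976) = 11 J/K.

ΔS = 11 J/K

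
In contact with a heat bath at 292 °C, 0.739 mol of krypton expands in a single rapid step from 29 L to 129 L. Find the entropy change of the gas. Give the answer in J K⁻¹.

ΔS_gas = 9.17 J/K

Entropy is a state function, so ΔS_gas depends only on the end states.
For an isothermal ideal gas ΔS_gas = nR ln(V₂/V₁) = 0.739 × 8.314 × ln(129/29) = 9.17 J/K.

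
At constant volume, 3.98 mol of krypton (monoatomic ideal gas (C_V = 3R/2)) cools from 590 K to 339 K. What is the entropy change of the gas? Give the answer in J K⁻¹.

ΔS = -27.5 J/K

At constant volume, ΔS = nC_V ln(T₂/T₁) with C_V = 3R/2 = 12.47 J mol⁻¹ K⁻¹.
ΔS = 3.98 × 12.47 × ln(339/590) = -27.5 J/K.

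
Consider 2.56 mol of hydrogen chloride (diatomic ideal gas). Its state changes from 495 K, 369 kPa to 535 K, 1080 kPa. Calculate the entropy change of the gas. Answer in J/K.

ΔS = nC_p ln(T₂/T₁) − nR ln(P₂/P₁), with C_p = 7R/2 = 29.1 J mol⁻¹ K⁻¹ for a diatomic ideal gas.
ΔS = 2.56 × [29.1 × ln(535/495) − 8.314 × ln(1080/369)] = -17.1 J/K.

ΔS = -17.1 J/K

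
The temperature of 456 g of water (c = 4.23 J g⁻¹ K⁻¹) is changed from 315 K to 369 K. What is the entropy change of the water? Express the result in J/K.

ΔS = ∫dQ_rev/T = m c ln(T₂/T₁) = 456 × 4.23 × ln(369/315) = 305 J/K.

ΔS = 305 J/K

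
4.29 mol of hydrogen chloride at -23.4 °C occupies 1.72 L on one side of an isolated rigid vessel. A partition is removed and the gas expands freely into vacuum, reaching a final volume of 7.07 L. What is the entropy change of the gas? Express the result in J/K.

ΔS_gas = 50.4 J/K

No heat is exchanged and no work is done, so the ideal-gas temperature stays constant.
Entropy is a state function; using a reversible isothermal path, ΔS_gas = nR ln(V₂/V₁) = 4.29 × 8.314 × ln(7.07/1.72) = 50.4 J/K.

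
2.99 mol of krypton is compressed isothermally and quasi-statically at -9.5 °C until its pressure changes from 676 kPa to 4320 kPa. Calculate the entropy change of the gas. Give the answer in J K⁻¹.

ΔS_gas = -46.1 J/K

For an isothermal ideal gas ΔS_gas = nR ln(P₁/P₂) = 2.99 × 8.314 × ln(676/4320) = -46.1 J/K.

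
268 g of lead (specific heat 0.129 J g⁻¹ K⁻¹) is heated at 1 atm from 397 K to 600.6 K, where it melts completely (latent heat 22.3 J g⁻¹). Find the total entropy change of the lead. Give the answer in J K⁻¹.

ΔS = 24.3 J/K

Warming step: ΔS₁ = m c ln(T_tr/T_i) = 268 × 0.129 × ln(600.6/397) = 14.31 J/K.
Phase change: ΔS₂ = +mL/T_tr = 268 × 22.3 / 600.6 = 9.951 J/K.
ΔS_total = (14.31) + (9.951) = 24.3 J/K.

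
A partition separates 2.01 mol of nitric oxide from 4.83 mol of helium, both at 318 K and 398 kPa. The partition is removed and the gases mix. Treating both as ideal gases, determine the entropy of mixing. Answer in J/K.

ΔS_mix = 34.4 J/K

Mole fractions: x_A = 2.01/6.84 = 0.294, x_B = 0.706.
ΔS_mix = −R(n_A ln x_A + n_B ln x_B) = −8.314 × (2.01 ln 0.294 + 4.83 ln 0.706) = 34.4 J/K.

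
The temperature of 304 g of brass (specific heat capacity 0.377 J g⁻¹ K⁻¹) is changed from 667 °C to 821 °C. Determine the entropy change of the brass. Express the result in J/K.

In kelvin: T₁ = 940.15 K, T₂ = 1094.15 K. ΔS = ∫dQ_rev/T = m c ln(T₂/T₁) = 304 × 0.377 × ln(1094.15/940.15) = 17.4 J/K.

ΔS = 17.4 J/K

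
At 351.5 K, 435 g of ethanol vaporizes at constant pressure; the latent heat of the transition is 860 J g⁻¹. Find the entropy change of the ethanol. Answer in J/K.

ΔS = 1060 J/K

Heat absorbed by the substance: Q = mL = 435 × 860 = 374100 J.
At constant T, ΔS = Q_rev/T = 374100 / 351.5 = 1060 J/K.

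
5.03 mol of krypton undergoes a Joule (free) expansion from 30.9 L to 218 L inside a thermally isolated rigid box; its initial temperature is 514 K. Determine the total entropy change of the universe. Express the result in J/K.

ΔS_universe = 81.7 J/K

No heat is exchanged and no work is done, so the ideal-gas temperature stays constant.
Entropy is a state function; using a reversible isothermal path, ΔS_gas = nR ln(V₂/V₁) = 5.03 × 8.314 × ln(218/30.9) = 81.7 J/K.
The insulated surroundings exchange no heat, so ΔS_surr = 0 and ΔS_universe = ΔS_gas.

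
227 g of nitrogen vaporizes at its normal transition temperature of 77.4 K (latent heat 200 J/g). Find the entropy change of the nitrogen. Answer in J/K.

Heat absorbed by the substance: Q = mL = 227 × 200 = 45400 J.
At constant T, ΔS = Q_rev/T = 45400 / 77.4 = 587 J/K.

ΔS = 587 J/K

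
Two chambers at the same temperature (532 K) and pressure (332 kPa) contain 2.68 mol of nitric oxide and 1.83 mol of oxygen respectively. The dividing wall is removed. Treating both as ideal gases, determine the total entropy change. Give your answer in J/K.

Mole fractions: x_A = 2.68/4.51 = 0.594, x_B = 0.406.
ΔS_mix = −R(n_A ln x_A + n_B ln x_B) = −8.314 × (2.68 ln 0.594 + 1.83 ln 0.406) = 25.3 J/K.

ΔS_mix = 25.3 J/K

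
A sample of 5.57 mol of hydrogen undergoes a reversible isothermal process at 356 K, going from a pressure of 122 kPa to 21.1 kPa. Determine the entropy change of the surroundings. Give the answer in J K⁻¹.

For an isothermal ideal gas ΔS_gas = nR ln(P₁/P₂) = 5.57 × 8.314 × ln(122/21.1) = 81.3 J/K.
The process is reversible, so ΔS_surr = −ΔS_gas = -81.3 J/K and ΔS_universe = 0.

ΔS_surr = -81.3 J/K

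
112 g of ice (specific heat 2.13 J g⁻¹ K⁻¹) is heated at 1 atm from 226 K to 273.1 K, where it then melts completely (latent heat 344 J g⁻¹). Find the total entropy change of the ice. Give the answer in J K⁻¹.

Warming step: ΔS₁ = m c ln(T_tr/T_i) = 112 × 2.13 × ln(273.1/226) = 45.16 J/K.
Phase change: ΔS₂ = +mL/T_tr = 112 × 344 / 273.1 = 141.1 J/K.
ΔS_total = (45.16) + (141.1) = 186 J/K.

ΔS = 186 J/K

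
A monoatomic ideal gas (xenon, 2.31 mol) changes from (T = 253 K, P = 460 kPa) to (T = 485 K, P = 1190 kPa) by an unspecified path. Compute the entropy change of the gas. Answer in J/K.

ΔS = 13 J/K

ΔS = nC_p ln(T₂/T₁) − nR ln(P₂/P₁), with C_p = 5R/2 = 20.79 J mol⁻¹ K⁻¹ for a monoatomic ideal gas.
ΔS = 2.31 × [20.79 × ln(485/253) − 8.314 × ln(1190/460)] = 13 J/K.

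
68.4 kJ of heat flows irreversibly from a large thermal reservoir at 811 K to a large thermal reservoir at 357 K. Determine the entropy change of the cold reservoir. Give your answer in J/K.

The cold reservoir gains heat Q, so ΔS_cold = +Q/T_C = 68400/357 = 192 J/K.

ΔS_cold = 192 J/K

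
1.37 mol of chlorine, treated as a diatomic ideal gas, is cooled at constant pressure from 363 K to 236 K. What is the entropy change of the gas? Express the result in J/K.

ΔS = -17.2 J/K

At constant pressure, ΔS = nC_p ln(T₂/T₁) with C_p = 7R/2 = 29.1 J mol⁻¹ K⁻¹.
ΔS = 1.37 × 29.1 × ln(236/363) = -17.2 J/K.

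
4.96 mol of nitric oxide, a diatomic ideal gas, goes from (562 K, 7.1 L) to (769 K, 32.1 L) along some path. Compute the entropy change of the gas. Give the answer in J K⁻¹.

Entropy is a state function: ΔS = nC_V ln(T₂/T₁) + nR ln(V₂/V₁), with C_V = 5R/2 = 20.79 J mol⁻¹ K⁻¹ for a diatomic ideal gas.
ΔS = 4.96 × [20.79 × ln(769/562) + 8.314 × ln(32.1/7.1)] = 94.5 J/K.

ΔS = 94.5 J/K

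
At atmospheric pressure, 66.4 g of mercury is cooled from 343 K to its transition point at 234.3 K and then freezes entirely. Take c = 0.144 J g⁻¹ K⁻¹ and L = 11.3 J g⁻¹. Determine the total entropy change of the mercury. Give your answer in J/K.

ΔS = -6.85 J/K

Cooling step: ΔS₁ = m c ln(T_tr/T_i) = 66.4 × 0.144 × ln(234.3/343) = -3.644 J/K.
Phase change: ΔS₂ = −mL/T_tr = −66.4 × 11.3 / 234.3 = -3.202 J/K.
ΔS_total = (-3.644) + (-3.202) = -6.85 J/K.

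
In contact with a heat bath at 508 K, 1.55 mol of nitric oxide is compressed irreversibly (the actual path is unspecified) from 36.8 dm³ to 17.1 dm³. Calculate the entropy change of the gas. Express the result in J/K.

ΔS_gas = -9.88 J/K

Entropy is a state function, so ΔS_gas depends only on the end states.
For an isothermal ideal gas ΔS_gas = nR ln(V₂/V₁) = 1.55 × 8.314 × ln(17.1/36.8) = -9.88 J/K.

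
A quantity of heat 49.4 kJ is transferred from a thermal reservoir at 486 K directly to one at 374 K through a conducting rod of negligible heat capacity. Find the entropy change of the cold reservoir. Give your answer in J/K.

The cold reservoir gains heat Q, so ΔS_cold = +Q/T_C = 49400/374 = 132 J/K.

ΔS_cold = 132 J/K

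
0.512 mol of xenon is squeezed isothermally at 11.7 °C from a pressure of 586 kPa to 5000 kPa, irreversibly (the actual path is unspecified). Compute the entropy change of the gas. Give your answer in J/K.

Entropy is a state function, so ΔS_gas depends only on the end states.
For an isothermal ideal gas ΔS_gas = nR ln(P₁/P₂) = 0.512 × 8.314 × ln(586/5000) = -9.13 J/K.

ΔS_gas = -9.13 J/K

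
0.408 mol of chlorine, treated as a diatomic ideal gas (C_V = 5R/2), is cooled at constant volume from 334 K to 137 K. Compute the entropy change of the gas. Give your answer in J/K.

ΔS = -7.56 J/K

At constant volume, ΔS = nC_V ln(T₂/T₁) with C_V = 5R/2 = 20.79 J mol⁻¹ K⁻¹.
ΔS = 0.408 × 20.79 × ln(137/334) = -7.56 J/K.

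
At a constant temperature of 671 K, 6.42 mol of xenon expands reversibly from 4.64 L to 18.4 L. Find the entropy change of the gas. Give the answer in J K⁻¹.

ΔS_gas = 73.5 J/K

For an isothermal ideal gas ΔS_gas = nR ln(V₂/V₁) = 6.42 × 8.314 × ln(18.4/4.64) = 73.5 J/K.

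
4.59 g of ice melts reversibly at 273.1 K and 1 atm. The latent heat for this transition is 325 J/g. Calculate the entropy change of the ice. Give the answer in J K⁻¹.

Heat absorbed by the substance: Q = mL = 4.59 × 325 = 1491.75 J.
At constant T, ΔS = Q_rev/T = 1491.75 / 273.1 = 5.46 J/K.

ΔS = 5.46 J/K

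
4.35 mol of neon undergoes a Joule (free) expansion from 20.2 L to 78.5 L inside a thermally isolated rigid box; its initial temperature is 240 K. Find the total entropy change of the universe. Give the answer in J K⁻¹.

For an ideal gas in free expansion Q = 0 and W = 0, so T is unchanged.
Entropy is a state function; using a reversible isothermal path, ΔS_gas = nR ln(V₂/V₁) = 4.35 × 8.314 × ln(78.5/20.2) = 49.1 J/K.
The insulated surroundings exchange no heat, so ΔS_surr = 0 and ΔS_universe = ΔS_gas.

ΔS_universe = 49.1 J/K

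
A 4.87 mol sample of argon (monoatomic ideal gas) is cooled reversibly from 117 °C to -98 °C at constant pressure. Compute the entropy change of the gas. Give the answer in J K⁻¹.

In kelvin: T₁ = 390.15 K, T₂ = 175.15 K. At constant pressure, ΔS = nC_p ln(T₂/T₁) with C_p = 5R/2 = 20.79 J mol⁻¹ K⁻¹.
ΔS = 4.87 × 20.79 × ln(175.15/390.15) = -81.1 J/K.

ΔS = -81.1 J/K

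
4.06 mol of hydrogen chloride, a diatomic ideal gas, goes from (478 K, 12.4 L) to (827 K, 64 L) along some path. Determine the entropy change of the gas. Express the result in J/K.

ΔS = 102 J/K

Entropy is a state function: ΔS = nC_V ln(T₂/T₁) + nR ln(V₂/V₁), with C_V = 5R/2 = 20.79 J mol⁻¹ K⁻¹ for a diatomic ideal gas.
ΔS = 4.06 × [20.79 × ln(827/478) + 8.314 × ln(64/12.4)] = 102 J/K.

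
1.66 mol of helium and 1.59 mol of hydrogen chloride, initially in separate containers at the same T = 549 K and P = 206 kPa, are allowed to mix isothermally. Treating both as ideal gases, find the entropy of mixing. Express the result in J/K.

ΔS_mix = 18.7 J/K

Mole fractions: x_A = 1.66/3.25 = 0.511, x_B = 0.489.
ΔS_mix = −R(n_A ln x_A + n_B ln x_B) = −8.314 × (1.66 ln 0.511 + 1.59 ln 0.489) = 18.7 J/K.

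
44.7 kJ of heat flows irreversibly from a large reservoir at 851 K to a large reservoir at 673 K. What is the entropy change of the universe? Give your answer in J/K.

ΔS_total = 13.9 J/K

ΔS_hot = −Q/T_H = −44700/851 = -52.53 J/K and ΔS_cold = +Q/T_C = 44700/673 = 66.42 J/K.
ΔS_total = -52.53 + 66.42 = 13.9 J/K, positive as the second law requires.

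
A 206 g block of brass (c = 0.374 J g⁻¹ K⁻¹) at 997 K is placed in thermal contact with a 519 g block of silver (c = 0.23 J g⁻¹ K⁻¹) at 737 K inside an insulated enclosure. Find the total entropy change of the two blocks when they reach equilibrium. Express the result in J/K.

ΔS_total = 2.18 J/K

Energy balance: T_f = (m₁c₁T₁ + m₂c₂T₂)/(m₁c₁ + m₂c₂) = 838.99 K.
ΔS₁ = m₁c₁ ln(T_f/T₁) = 77.044 × ln(838.99/997) = -13.29 J/K.
ΔS₂ = m₂c₂ ln(T_f/T₂) = 119.37 × ln(838.99/737) = 15.47 J/K.
ΔS_total = -13.29 + 15.47 = 2.18 J/K.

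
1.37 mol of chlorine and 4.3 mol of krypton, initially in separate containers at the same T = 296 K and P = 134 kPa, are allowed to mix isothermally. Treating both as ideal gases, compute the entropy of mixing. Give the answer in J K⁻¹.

ΔS_mix = 26.1 J/K

Mole fractions: x_A = 1.37/5.67 = 0.242, x_B = 0.758.
ΔS_mix = −R(n_A ln x_A + n_B ln x_B) = −8.314 × (1.37 ln 0.242 + 4.3 ln 0.758) = 26.1 J/K.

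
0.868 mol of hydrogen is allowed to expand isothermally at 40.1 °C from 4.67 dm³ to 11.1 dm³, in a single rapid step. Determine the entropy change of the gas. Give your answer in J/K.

ΔS_gas = 6.25 J/K

Entropy is a state function, so ΔS_gas depends only on the end states.
For an isothermal ideal gas ΔS_gas = nR ln(V₂/V₁) = 0.868 × 8.314 × ln(11.1/4.67) = 6.25 J/K.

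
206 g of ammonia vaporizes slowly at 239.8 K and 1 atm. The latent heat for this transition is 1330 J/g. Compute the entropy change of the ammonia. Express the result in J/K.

Heat absorbed by the substance: Q = mL = 206 × 1330 = 273980 J.
At constant T, ΔS = Q_rev/T = 273980 / 239.8 = 1140 J/K.

ΔS = 1140 J/K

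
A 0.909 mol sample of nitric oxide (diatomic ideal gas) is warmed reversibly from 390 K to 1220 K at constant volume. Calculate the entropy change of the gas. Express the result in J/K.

ΔS = 21.5 J/K

At constant volume, ΔS = nC_V ln(T₂/T₁) with C_V = 5R/2 = 20.79 J mol⁻¹ K⁻¹.
ΔS = 0.909 × 20.79 × ln(1220/390) = 21.5 J/K.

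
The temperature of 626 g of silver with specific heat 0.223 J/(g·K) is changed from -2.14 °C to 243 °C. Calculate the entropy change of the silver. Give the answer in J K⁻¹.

ΔS = 89.9 J/K

In kelvin: T₁ = 271.01 K, T₂ = 516.15 K. ΔS = ∫dQ_rev/T = m c ln(T₂/T₁) = 626 × 0.223 × ln(516.15/271.01) = 89.9 J/K.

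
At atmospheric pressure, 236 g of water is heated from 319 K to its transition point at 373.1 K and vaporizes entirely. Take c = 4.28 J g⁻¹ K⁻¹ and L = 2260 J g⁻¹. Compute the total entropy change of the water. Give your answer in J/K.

ΔS = 1590 J/K

Warming step: ΔS₁ = m c ln(T_tr/T_i) = 236 × 4.28 × ln(373.1/319) = 158.2 J/K.
Phase change: ΔS₂ = +mL/T_tr = 236 × 2260 / 373.1 = 1430 J/K.
ΔS_total = (158.2) + (1430) = 1590 J/K.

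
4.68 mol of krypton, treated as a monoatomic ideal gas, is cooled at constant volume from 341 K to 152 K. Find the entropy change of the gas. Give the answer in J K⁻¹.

ΔS = -47.2 J/K

At constant volume, ΔS = nC_V ln(T₂/T₁) with C_V = 3R/2 = 12.47 J mol⁻¹ K⁻¹.
ΔS = 4.68 × 12.47 × ln(152/341) = -47.2 J/K.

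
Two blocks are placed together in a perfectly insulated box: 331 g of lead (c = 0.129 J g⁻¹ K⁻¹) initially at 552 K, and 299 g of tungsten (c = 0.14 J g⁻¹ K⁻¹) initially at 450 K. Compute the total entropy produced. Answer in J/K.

Energy balance: T_f = (m₁c₁T₁ + m₂c₂T₂)/(m₁c₁ + m₂c₂) = 501.51 K.
ΔS₁ = m₁c₁ ln(T_f/T₁) = 42.699 × ln(501.51/552) = -4.096 J/K.
ΔS₂ = m₂c₂ ln(T_f/T₂) = 41.86 × ln(501.51/450) = 4.536 J/K.
ΔS_total = -4.096 + 4.536 = 0.44 J/K.

ΔS_total = 0.44 J/K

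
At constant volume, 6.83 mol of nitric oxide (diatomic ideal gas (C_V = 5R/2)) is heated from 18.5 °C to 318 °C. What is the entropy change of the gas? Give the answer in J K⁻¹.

In kelvin: T₁ = 291.65 K, T₂ = 591.15 K. At constant volume, ΔS = nC_V ln(T₂/T₁) with C_V = 5R/2 = 20.79 J mol⁻¹ K⁻¹.
ΔS = 6.83 × 20.79 × ln(591.15/291.65) = 100 J/K.

ΔS = 100 J/K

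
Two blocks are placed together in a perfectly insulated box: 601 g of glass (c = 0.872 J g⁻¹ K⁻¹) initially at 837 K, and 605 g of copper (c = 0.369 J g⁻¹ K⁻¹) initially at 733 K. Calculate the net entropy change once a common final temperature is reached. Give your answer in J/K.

ΔS_total = 1.35 J/K

Energy balance: T_f = (m₁c₁T₁ + m₂c₂T₂)/(m₁c₁ + m₂c₂) = 805.93 K.
ΔS₁ = m₁c₁ ln(T_f/T₁) = 524.072 × ln(805.93/837) = -19.823 J/K.
ΔS₂ = m₂c₂ ln(T_f/T₂) = 223.245 × ln(805.93/733) = 21.176 J/K.
ΔS_total = -19.823 + 21.176 = 1.35 J/K.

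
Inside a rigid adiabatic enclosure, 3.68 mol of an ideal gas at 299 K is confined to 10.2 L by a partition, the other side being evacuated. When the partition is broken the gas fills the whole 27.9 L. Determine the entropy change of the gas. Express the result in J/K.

ΔS_gas = 30.8 J/K

No heat is exchanged and no work is done, so the ideal-gas temperature stays constant.
Entropy is a state function; using a reversible isothermal path, ΔS_gas = nR ln(V₂/V₁) = 3.68 × 8.314 × ln(27.9/10.2) = 30.8 J/K.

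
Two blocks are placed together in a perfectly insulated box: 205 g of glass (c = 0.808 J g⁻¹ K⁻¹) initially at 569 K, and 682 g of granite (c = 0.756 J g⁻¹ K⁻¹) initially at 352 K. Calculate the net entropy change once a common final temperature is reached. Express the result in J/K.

Energy balance: T_f = (m₁c₁T₁ + m₂c₂T₂)/(m₁c₁ + m₂c₂) = 404.76 K.
ΔS₁ = m₁c₁ ln(T_f/T₁) = 165.64 × ln(404.76/569) = -56.41 J/K.
ΔS₂ = m₂c₂ ln(T_f/T₂) = 515.592 × ln(404.76/352) = 72.01 J/K.
ΔS_total = -56.41 + 72.01 = 15.6 J/K.

ΔS_total = 15.6 J/K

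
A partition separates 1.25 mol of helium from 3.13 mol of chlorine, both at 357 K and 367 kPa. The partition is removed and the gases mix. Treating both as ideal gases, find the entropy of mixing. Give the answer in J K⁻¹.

ΔS_mix = 21.8 J/K

Mole fractions: x_A = 1.25/4.38 = 0.285, x_B = 0.715.
ΔS_mix = −R(n_A ln x_A + n_B ln x_B) = −8.314 × (1.25 ln 0.285 + 3.13 ln 0.715) = 21.8 J/K.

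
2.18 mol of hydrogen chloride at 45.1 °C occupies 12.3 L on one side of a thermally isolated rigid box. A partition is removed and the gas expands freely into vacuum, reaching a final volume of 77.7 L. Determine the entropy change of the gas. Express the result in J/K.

ΔS_gas = 33.4 J/K

No heat is exchanged and no work is done, so the ideal-gas temperature stays constant.
Entropy is a state function; using a reversible isothermal path, ΔS_gas = nR ln(V₂/V₁) = 2.18 × 8.314 × ln(77.7/12.3) = 33.4 J/K.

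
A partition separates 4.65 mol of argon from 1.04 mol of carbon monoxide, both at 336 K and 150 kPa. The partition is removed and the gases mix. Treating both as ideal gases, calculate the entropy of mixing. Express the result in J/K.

ΔS_mix = 22.5 J/K

Mole fractions: x_A = 4.65/5.69 = 0.817, x_B = 0.183.
ΔS_mix = −R(n_A ln x_A + n_B ln x_B) = −8.314 × (4.65 ln 0.817 + 1.04 ln 0.183) = 22.5 J/K.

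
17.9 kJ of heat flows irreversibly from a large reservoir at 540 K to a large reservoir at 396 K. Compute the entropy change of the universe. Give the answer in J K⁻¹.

ΔS_hot = −Q/T_H = −17900/540 = -33.15 J/K and ΔS_cold = +Q/T_C = 17900/396 = 45.2 J/K.
ΔS_total = -33.15 + 45.2 = 12.1 J/K, positive as the second law requires.

ΔS_total = 12.1 J/K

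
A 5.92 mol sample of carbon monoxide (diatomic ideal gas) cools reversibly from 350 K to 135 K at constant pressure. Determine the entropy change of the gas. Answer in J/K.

ΔS = -164 J/K

At constant pressure, ΔS = nC_p ln(T₂/T₁) with C_p = 7R/2 = 29.1 J mol⁻¹ K⁻¹.
ΔS = 5.92 × 29.1 × ln(135/350) = -164 J/K.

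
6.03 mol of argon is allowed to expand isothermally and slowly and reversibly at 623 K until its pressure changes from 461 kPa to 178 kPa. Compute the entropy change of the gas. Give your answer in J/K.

For an isothermal ideal gas ΔS_gas = nR ln(P₁/P₂) = 6.03 × 8.314 × ln(461/178) = 47.7 J/K.

ΔS_gas = 47.7 J/K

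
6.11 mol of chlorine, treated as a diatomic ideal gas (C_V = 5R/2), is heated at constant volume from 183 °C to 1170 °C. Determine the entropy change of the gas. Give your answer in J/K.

ΔS = 146 J/K

In kelvin: T₁ = 456.15 K, T₂ = 1443.15 K. At constant volume, ΔS = nC_V ln(T₂/T₁) with C_V = 5R/2 = 20.79 J mol⁻¹ K⁻¹.
ΔS = 6.11 × 20.79 × ln(1443.15/456.15) = 146 J/K.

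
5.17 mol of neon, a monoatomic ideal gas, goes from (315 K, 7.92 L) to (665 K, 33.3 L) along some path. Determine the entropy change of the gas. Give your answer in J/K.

Entropy is a state function: ΔS = nC_V ln(T₂/T₁) + nR ln(V₂/V₁), with C_V = 3R/2 = 12.47 J mol⁻¹ K⁻¹ for a monoatomic ideal gas.
ΔS = 5.17 × [12.47 × ln(665/315) + 8.314 × ln(33.3/7.92)] = 110 J/K.

ΔS = 110 J/K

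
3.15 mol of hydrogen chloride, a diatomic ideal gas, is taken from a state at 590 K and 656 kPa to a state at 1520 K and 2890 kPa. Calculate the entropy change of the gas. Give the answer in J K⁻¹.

ΔS = nC_p ln(T₂/T₁) − nR ln(P₂/P₁), with C_p = 7R/2 = 29.1 J mol⁻¹ K⁻¹ for a diatomic ideal gas.
ΔS = 3.15 × [29.1 × ln(1520/590) − 8.314 × ln(2890/656)] = 47.9 J/K.

ΔS = 47.9 J/K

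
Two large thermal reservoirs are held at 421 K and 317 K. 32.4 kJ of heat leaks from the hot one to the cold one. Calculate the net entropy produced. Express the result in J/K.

ΔS_hot = −Q/T_H = −32400/421 = -76.96 J/K and ΔS_cold = +Q/T_C = 32400/317 = 102.2 J/K.
ΔS_total = -76.96 + 102.2 = 25.2 J/K, positive as the second law requires.

ΔS_total = 25.2 J/K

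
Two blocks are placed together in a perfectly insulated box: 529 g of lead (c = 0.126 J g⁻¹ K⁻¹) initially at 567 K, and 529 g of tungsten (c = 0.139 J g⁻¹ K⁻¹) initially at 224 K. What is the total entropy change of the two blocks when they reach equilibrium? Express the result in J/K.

ΔS_total = 14.8 J/K

Energy balance: T_f = (m₁c₁T₁ + m₂c₂T₂)/(m₁c₁ + m₂c₂) = 387.09 K.
ΔS₁ = m₁c₁ ln(T_f/T₁) = 66.654 × ln(387.09/567) = -25.44 J/K.
ΔS₂ = m₂c₂ ln(T_f/T₂) = 73.531 × ln(387.09/224) = 40.22 J/K.
ΔS_total = -25.44 + 40.22 = 14.8 J/K.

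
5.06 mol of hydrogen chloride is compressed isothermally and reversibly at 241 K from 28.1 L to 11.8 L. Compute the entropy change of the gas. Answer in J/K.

For an isothermal ideal gas ΔS_gas = nR ln(V₂/V₁) = 5.06 × 8.314 × ln(11.8/28.1) = -36.5 J/K.

ΔS_gas = -36.5 J/K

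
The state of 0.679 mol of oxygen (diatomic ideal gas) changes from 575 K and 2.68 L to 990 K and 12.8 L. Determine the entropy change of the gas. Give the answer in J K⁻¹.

ΔS = 16.5 J/K

Entropy is a state function: ΔS = nC_V ln(T₂/T₁) + nR ln(V₂/V₁), with C_V = 5R/2 = 20.79 J mol⁻¹ K⁻¹ for a diatomic ideal gas.
ΔS = 0.679 × [20.79 × ln(990/575) + 8.314 × ln(12.8/2.68)] = 16.5 J/K.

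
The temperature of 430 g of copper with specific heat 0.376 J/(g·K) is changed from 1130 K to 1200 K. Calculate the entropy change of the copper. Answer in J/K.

ΔS = ∫dQ_rev/T = m c ln(T₂/T₁) = 430 × 0.376 × ln(1200/1130) = 9.72 J/K.

ΔS = 9.72 J/K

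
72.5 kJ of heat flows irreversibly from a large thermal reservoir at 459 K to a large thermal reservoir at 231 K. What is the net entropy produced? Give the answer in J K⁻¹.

ΔS_total = 156 J/K

ΔS_hot = −Q/T_H = −72500/459 = -158 J/K and ΔS_cold = +Q/T_C = 72500/231 = 313.9 J/K.
ΔS_total = -158 + 313.9 = 156 J/K, positive as the second law requires.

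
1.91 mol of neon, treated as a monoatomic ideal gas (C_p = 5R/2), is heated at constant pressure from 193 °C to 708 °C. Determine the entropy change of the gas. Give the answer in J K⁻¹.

In kelvin: T₁ = 466.15 K, T₂ = 981.15 K. At constant pressure, ΔS = nC_p ln(T₂/T₁) with C_p = 5R/2 = 20.79 J mol⁻¹ K⁻¹.
ΔS = 1.91 × 20.79 × ln(981.15/466.15) = 29.5 J/K.

ΔS = 29.5 J/K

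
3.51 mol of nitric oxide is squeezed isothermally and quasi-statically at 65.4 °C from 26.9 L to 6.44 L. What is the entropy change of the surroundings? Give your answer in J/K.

For an isothermal ideal gas ΔS_gas = nR ln(V₂/V₁) = 3.51 × 8.314 × ln(6.44/26.9) = -41.7 J/K.
The process is reversible, so ΔS_surr = −ΔS_gas = 41.7 J/K and ΔS_universe = 0.

ΔS_surr = 41.7 J/K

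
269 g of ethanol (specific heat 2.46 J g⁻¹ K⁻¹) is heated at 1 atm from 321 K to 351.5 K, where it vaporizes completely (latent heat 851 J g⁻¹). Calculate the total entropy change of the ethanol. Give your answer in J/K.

ΔS = 711 J/K

Warming step: ΔS₁ = m c ln(T_tr/T_i) = 269 × 2.46 × ln(351.5/321) = 60.07 J/K.
Phase change: ΔS₂ = +mL/T_tr = 269 × 851 / 351.5 = 651.3 J/K.
ΔS_total = (60.07) + (651.3) = 711 J/K.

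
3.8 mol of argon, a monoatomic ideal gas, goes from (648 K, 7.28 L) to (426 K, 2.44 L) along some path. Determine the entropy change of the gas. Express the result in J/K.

ΔS = -54.4 J/K

Entropy is a state function: ΔS = nC_V ln(T₂/T₁) + nR ln(V₂/V₁), with C_V = 3R/2 = 12.47 J mol⁻¹ K⁻¹ for a monoatomic ideal gas.
ΔS = 3.8 × [12.47 × ln(426/648) + 8.314 × ln(2.44/7.28)] = -54.4 J/K.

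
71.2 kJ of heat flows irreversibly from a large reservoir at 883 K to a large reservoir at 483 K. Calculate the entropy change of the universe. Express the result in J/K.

ΔS_hot = −Q/T_H = −71200/883 = -80.63 J/K and ΔS_cold = +Q/T_C = 71200/483 = 147.4 J/K.
ΔS_total = -80.63 + 147.4 = 66.8 J/K, positive as the second law requires.

ΔS_total = 66.8 J/K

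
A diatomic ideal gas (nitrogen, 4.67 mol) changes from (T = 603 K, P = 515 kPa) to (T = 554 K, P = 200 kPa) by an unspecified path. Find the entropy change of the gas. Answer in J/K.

ΔS = 25.2 J/K

ΔS = nC_p ln(T₂/T₁) − nR ln(P₂/P₁), with C_p = 7R/2 = 29.1 J mol⁻¹ K⁻¹ for a diatomic ideal gas.
ΔS = 4.67 × [29.1 × ln(554/603) − 8.314 × ln(200/515)] = 25.2 J/K.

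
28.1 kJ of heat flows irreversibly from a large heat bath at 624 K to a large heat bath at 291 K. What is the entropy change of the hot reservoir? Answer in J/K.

ΔS_hot = -45 J/K

The hot reservoir loses heat Q, so ΔS_hot = −Q/T_H = −28100/624 = -45 J/K.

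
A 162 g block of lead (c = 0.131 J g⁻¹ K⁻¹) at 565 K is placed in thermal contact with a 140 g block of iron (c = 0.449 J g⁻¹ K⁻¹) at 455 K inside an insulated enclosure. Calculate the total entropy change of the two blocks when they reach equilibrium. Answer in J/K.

ΔS_total = 0.385 J/K

Energy balance: T_f = (m₁c₁T₁ + m₂c₂T₂)/(m₁c₁ + m₂c₂) = 482.76 K.
ΔS₁ = m₁c₁ ln(T_f/T₁) = 21.222 × ln(482.76/565) = -3.338 J/K.
ΔS₂ = m₂c₂ ln(T_f/T₂) = 62.86 × ln(482.76/455) = 3.723 J/K.
ΔS_total = -3.338 + 3.723 = 0.385 J/K.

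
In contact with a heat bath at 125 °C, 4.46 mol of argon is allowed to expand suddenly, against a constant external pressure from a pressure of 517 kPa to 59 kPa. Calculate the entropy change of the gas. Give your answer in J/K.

Entropy is a state function, so ΔS_gas depends only on the end states.
For an isothermal ideal gas ΔS_gas = nR ln(P₁/P₂) = 4.46 × 8.314 × ln(517/59) = 80.5 J/K.

ΔS_gas = 80.5 J/K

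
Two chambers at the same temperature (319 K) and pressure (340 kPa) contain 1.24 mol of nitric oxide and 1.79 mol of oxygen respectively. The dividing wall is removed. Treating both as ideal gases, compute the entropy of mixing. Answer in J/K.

Mole fractions: x_A = 1.24/3.03 = 0.409, x_B = 0.591.
ΔS_mix = −R(n_A ln x_A + n_B ln x_B) = −8.314 × (1.24 ln 0.409 + 1.79 ln 0.591) = 17 J/K.

ΔS_mix = 17 J/K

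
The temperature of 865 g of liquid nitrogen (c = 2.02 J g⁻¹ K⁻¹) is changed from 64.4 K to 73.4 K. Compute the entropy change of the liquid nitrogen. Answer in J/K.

ΔS = ∫dQ_rev/T = m c ln(T₂/T₁) = 865 × 2.02 × ln(73.4/64.4) = 229 J/K.

ΔS = 229 J/K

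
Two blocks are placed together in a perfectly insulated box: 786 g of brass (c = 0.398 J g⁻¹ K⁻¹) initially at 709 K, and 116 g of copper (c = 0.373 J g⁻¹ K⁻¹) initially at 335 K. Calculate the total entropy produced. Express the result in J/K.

ΔS_total = 8.85 J/K

Energy balance: T_f = (m₁c₁T₁ + m₂c₂T₂)/(m₁c₁ + m₂c₂) = 663.56 K.
ΔS₁ = m₁c₁ ln(T_f/T₁) = 312.828 × ln(663.56/709) = -20.72 J/K.
ΔS₂ = m₂c₂ ln(T_f/T₂) = 43.268 × ln(663.56/335) = 29.57 J/K.
ΔS_total = -20.72 + 29.57 = 8.85 J/K.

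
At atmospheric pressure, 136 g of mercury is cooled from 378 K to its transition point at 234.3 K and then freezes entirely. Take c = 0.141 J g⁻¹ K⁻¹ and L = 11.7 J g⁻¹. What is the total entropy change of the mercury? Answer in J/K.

ΔS = -16 J/K

Cooling step: ΔS₁ = m c ln(T_tr/T_i) = 136 × 0.141 × ln(234.3/378) = -9.172 J/K.
Phase change: ΔS₂ = −mL/T_tr = −136 × 11.7 / 234.3 = -6.791 J/K.
ΔS_total = (-9.172) + (-6.791) = -16 J/K.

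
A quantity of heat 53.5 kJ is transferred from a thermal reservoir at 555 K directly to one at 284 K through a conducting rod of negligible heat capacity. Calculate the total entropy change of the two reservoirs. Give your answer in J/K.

ΔS_hot = −Q/T_H = −53500/555 = -96.4 J/K and ΔS_cold = +Q/T_C = 53500/284 = 188.4 J/K.
ΔS_total = -96.4 + 188.4 = 92 J/K, positive as the second law requires.

ΔS_total = 92 J/K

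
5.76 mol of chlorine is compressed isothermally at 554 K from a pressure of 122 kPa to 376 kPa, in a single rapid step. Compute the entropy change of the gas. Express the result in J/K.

ΔS_gas = -53.9 J/K

Entropy is a state function, so ΔS_gas depends only on the end states.
For an isothermal ideal gas ΔS_gas = nR ln(P₁/P₂) = 5.76 × 8.314 × ln(122/376) = -53.9 J/K.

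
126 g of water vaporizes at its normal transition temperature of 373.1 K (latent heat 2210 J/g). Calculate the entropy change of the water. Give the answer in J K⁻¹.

Heat absorbed by the substance: Q = mL = 126 × 2210 = 278460 J.
At constant T, ΔS = Q_rev/T = 278460 / 373.1 = 746 J/K.

ΔS = 746 J/K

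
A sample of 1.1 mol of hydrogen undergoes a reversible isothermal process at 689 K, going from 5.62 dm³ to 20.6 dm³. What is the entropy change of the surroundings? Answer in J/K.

For an isothermal ideal gas ΔS_gas = nR ln(V₂/V₁) = 1.1 × 8.314 × ln(20.6/5.62) = 11.9 J/K.
The process is reversible, so ΔS_surr = −ΔS_gas = -11.9 J/K and ΔS_universe = 0.

ΔS_surr = -11.9 J/K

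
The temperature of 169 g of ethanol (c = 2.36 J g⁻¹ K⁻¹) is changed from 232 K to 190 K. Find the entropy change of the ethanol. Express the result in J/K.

ΔS = -79.7 J/K

ΔS = ∫dQ_rev/T = m c ln(T₂/T₁) = 169 × 2.36 × ln(190/232) = -79.7 J/K.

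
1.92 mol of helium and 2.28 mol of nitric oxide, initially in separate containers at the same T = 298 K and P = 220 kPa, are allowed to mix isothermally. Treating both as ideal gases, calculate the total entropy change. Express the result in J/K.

Mole fractions: x_A = 1.92/4.2 = 0.457, x_B = 0.543.
ΔS_mix = −R(n_A ln x_A + n_B ln x_B) = −8.314 × (1.92 ln 0.457 + 2.28 ln 0.543) = 24.1 J/K.

ΔS_mix = 24.1 J/K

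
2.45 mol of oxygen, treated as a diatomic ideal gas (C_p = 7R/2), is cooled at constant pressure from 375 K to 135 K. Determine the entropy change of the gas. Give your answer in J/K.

At constant pressure, ΔS = nC_p ln(T₂/T₁) with C_p = 7R/2 = 29.1 J mol⁻¹ K⁻¹.
ΔS = 2.45 × 29.1 × ln(135/375) = -72.8 J/K.

ΔS = -72.8 J/K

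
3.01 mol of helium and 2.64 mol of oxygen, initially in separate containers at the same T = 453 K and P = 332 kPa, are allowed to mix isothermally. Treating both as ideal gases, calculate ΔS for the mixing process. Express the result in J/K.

Mole fractions: x_A = 3.01/5.65 = 0.533, x_B = 0.467.
ΔS_mix = −R(n_A ln x_A + n_B ln x_B) = −8.314 × (3.01 ln 0.533 + 2.64 ln 0.467) = 32.5 J/K.

ΔS_mix = 32.5 J/K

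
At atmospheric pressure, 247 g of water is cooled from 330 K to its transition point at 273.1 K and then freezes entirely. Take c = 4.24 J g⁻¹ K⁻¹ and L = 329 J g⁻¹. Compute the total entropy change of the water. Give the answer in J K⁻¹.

Cooling step: ΔS₁ = m c ln(T_tr/T_i) = 247 × 4.24 × ln(273.1/330) = -198.2 J/K.
Phase change: ΔS₂ = −mL/T_tr = −247 × 329 / 273.1 = -297.6 J/K.
ΔS_total = (-198.2) + (-297.6) = -496 J/K.

ΔS = -496 J/K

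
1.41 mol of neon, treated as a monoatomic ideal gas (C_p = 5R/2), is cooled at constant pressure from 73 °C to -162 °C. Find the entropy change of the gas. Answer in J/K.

In kelvin: T₁ = 346.15 K, T₂ = 111.15 K. At constant pressure, ΔS = nC_p ln(T₂/T₁) with C_p = 5R/2 = 20.79 J mol⁻¹ K⁻¹.
ΔS = 1.41 × 20.79 × ln(111.15/346.15) = -33.3 J/K.

ΔS = -33.3 J/K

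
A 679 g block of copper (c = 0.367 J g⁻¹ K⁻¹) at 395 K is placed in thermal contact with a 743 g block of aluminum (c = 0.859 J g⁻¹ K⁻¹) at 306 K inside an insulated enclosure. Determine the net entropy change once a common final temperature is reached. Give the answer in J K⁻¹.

ΔS_total = 6.05 J/K

Energy balance: T_f = (m₁c₁T₁ + m₂c₂T₂)/(m₁c₁ + m₂c₂) = 330.99 K.
ΔS₁ = m₁c₁ ln(T_f/T₁) = 249.193 × ln(330.99/395) = -44.06 J/K.
ΔS₂ = m₂c₂ ln(T_f/T₂) = 638.237 × ln(330.99/306) = 50.11 J/K.
ΔS_total = -44.06 + 50.11 = 6.05 J/K.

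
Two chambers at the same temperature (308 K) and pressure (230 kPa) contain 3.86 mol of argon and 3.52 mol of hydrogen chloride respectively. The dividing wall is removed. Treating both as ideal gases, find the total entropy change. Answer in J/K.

ΔS_mix = 42.5 J/K

Mole fractions: x_A = 3.86/7.38 = 0.523, x_B = 0.477.
ΔS_mix = −R(n_A ln x_A + n_B ln x_B) = −8.314 × (3.86 ln 0.523 + 3.52 ln 0.477) = 42.5 J/K.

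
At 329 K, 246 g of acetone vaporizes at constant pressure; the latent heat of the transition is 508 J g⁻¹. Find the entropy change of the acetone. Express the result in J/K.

ΔS = 380 J/K

Heat absorbed by the substance: Q = mL = 246 × 508 = 124968 J.
At constant T, ΔS = Q_rev/T = 124968 / 329 = 380 J/K.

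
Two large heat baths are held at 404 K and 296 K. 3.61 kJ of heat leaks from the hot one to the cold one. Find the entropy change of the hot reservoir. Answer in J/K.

ΔS_hot = -8.94 J/K

The hot reservoir loses heat Q, so ΔS_hot = −Q/T_H = −3610/404 = -8.94 J/K.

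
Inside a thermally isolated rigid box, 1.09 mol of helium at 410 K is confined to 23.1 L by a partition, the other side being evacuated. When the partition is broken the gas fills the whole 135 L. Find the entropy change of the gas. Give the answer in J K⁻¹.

For an ideal gas in free expansion Q = 0 and W = 0, so T is unchanged.
Entropy is a state function; using a reversible isothermal path, ΔS_gas = nR ln(V₂/V₁) = 1.09 × 8.314 × ln(135/23.1) = 16 J/K.

ΔS_gas = 16 J/K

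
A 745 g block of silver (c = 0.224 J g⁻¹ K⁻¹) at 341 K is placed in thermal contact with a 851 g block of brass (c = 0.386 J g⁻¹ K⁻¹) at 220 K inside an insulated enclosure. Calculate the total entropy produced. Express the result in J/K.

ΔS_total = 11.1 J/K

Energy balance: T_f = (m₁c₁T₁ + m₂c₂T₂)/(m₁c₁ + m₂c₂) = 260.76 K.
ΔS₁ = m₁c₁ ln(T_f/T₁) = 166.88 × ln(260.76/341) = -44.77 J/K.
ΔS₂ = m₂c₂ ln(T_f/T₂) = 328.486 × ln(260.76/220) = 55.84 J/K.
ΔS_total = -44.77 + 55.84 = 11.1 J/K.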